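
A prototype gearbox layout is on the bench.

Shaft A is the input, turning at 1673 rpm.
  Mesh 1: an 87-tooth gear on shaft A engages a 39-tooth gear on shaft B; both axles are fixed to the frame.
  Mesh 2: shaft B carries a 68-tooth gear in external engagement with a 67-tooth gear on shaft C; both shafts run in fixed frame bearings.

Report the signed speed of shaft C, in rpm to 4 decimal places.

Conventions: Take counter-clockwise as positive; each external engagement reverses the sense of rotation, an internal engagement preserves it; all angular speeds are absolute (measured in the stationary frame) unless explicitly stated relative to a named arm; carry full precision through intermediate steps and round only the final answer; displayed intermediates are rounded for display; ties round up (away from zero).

+3787.7796 rpm

class = fixed-axis compound train [2 meshes; 2 ratios multiply, 2 sense flips]
mesh 1 [87T→39T]: ω = 1673.0000×87/39 = 3732.0769 rpm, sense flips to −
mesh 2 [68T→67T]: ω = 3732.0769×68/67 = 3787.7796 rpm, sense flips to +
signed output speed = +3787.7796 rpm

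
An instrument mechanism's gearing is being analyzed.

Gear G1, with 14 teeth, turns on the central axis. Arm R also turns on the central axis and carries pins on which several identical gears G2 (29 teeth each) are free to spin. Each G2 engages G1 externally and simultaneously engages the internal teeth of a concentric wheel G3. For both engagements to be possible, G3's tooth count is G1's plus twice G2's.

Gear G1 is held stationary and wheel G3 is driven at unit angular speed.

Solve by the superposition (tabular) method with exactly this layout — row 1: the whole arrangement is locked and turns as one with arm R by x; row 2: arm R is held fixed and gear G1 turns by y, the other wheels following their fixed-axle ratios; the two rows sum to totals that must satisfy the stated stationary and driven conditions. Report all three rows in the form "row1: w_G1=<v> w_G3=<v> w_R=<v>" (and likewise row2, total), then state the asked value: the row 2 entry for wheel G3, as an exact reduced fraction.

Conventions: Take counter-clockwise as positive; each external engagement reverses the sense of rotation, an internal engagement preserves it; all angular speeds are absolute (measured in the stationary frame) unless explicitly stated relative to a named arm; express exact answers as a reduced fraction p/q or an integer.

topology: planetary set — G1 14T / G2 29T / G3 72T, arm = carrier (Willis)
row 1 (train locked, turned with arm): all members turn x
superposition row 2 [arm held]: sun y, ring −(14/72)·y, arm 0
boundary: total ω_sun = x + y = 0 and total ω_ring = x − (14/72)·y = 1  ⇒  y = -36/43, x = 36/43
row 2 ring = −(14/72)·(-36/43) = 7/43
totals (row 1 + row 2): sun 36/43 + (-36/43) = 0, ring 36/43 + 7/43 = 1, arm 36/43 + 0 = 36/43
asked cell (row2, ring) = 7/43

row1: w_G1=36/43 w_G3=36/43 w_R=36/43
row2: w_G1=-36/43 w_G3=7/43 w_R=0
total: w_G1=0 w_G3=1 w_R=36/43
asked value: 7/43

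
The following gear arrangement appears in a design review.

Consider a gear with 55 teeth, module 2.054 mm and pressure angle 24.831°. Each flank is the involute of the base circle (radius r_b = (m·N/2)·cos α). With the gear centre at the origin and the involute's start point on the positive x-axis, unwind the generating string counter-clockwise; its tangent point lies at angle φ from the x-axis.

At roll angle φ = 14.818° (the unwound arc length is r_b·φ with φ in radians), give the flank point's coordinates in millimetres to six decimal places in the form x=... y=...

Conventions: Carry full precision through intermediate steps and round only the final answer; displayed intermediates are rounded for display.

x=52.948807 y=0.293613

single-mesh involute tooth geometry (55T wheel at module 2.054)
pitch radius r_p = m·N/2 = 2.054·55/2 = 56.485000
base radius r_b = r_p·cos α = 56.485000·cos 24.831° = 51.262984
roll angle φ = 14.818° = 0.25862289 rad
x = r_b·(cos φ + φ·sin φ) = 52.948807
y = r_b·(sin φ − φ·cos φ) = 0.293613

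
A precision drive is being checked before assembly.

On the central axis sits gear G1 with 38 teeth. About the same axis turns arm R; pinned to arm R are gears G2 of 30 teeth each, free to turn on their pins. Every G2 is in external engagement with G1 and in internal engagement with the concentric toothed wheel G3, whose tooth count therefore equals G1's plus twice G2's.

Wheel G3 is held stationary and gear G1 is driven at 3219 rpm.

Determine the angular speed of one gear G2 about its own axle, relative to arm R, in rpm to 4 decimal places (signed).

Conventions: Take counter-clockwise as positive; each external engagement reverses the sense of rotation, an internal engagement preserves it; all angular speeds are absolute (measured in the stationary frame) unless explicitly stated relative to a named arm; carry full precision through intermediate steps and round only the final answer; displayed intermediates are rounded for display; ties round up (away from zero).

-2938.1265 rpm

recognized (axles ride arm R): planetary set, 38/30/98 teeth
normalise by the input: solve with ω_sun = 1, then scale by 3219 rpm
ring teeth: 38 + 2·30 = 98
38(ω_sun−ω_arm) = −98(ω_ring−ω_arm),  ω_ring = 0, ω_sun = 1
38(1−ω_arm) = −98(0−ω_arm)  ⇒  136·ω_arm = 38  ⇒  ω_arm = 19/68
sun–planet mesh: 38·(1−19/68) = −30·(ω_p−ω_arm)  ⇒  ω_p−ω_arm = -931/1020
scale: ω_p−ω_arm = -931/1020 × 3219 rpm = -2938.1265 rpm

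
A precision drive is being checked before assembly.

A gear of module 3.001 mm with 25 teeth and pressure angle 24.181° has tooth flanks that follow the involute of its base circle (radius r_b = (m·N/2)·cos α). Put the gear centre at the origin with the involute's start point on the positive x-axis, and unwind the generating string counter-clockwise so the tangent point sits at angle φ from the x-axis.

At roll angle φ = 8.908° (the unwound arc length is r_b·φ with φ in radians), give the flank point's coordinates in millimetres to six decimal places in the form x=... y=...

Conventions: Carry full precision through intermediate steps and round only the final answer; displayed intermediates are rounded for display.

x=34.632105 y=0.042766

single-mesh involute tooth geometry (25T wheel at module 3.001)
pitch radius r_p = m·N/2 = 3.001·25/2 = 37.512500
base radius r_b = r_p·cos α = 37.512500·cos 24.181° = 34.221003
roll angle φ = 8.908° = 0.15547393 rad
x = r_b·(cos φ + φ·sin φ) = 34.632105
y = r_b·(sin φ − φ·cos φ) = 0.042766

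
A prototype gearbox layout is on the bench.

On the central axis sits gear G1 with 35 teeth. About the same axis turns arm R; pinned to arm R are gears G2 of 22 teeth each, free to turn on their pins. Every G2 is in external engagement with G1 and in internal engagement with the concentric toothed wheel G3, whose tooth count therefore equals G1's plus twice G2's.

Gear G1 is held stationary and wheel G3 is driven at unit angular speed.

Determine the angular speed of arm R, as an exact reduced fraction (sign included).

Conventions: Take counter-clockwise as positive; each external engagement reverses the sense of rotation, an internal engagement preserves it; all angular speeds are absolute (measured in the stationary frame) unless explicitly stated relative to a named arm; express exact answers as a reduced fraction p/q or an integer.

topology: planetary set — G1 35T / G2 22T / G3 79T, arm = carrier (Willis)
ring teeth: 35 + 2·22 = 79
35(ω_sun−ω_arm) = −79(ω_ring−ω_arm),  ω_sun = 0, ω_ring = 1
35(0−ω_arm) = −79(1−ω_arm)  ⇒  114·ω_arm = 79  ⇒  ω_arm = 79/114
exact speed ratio = 79/114

79/114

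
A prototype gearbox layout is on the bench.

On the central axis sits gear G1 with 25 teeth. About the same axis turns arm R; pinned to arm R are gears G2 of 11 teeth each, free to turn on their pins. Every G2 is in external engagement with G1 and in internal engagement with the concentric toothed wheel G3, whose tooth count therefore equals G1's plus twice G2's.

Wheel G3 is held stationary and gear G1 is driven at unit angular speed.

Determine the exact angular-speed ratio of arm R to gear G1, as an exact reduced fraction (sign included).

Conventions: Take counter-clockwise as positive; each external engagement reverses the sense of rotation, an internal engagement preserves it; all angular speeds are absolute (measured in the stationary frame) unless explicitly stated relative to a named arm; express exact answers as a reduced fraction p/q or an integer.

recognized (axles ride arm R): planetary set, 25/11/47 teeth
ring teeth: 25 + 2·11 = 47
25(ω_sun−ω_arm) = −47(ω_ring−ω_arm),  ω_ring = 0, ω_sun = 1
25(1−ω_arm) = −47(0−ω_arm)  ⇒  72·ω_arm = 25  ⇒  ω_arm = 25/72
ω_out/ω_in = 25/72

25/72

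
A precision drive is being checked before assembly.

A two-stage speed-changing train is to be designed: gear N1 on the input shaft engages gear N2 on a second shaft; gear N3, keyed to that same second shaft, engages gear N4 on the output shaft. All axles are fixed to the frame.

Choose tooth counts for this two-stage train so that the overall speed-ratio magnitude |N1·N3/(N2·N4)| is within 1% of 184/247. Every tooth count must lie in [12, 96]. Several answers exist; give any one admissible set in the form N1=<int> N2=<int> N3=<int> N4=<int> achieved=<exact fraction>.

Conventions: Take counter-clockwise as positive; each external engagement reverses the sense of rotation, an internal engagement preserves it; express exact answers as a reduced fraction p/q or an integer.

design class (target 184/247): fixed-axis compound train
target = 184/247 in lowest terms: an exact hit needs N1·N3 = k·184 and N2·N4 = k·247 for one integer k, every count in [12, 96]; additionally prefer no 1:1 stage (N1 ≠ N2, N3 ≠ N4)
k = 1: no 1:1-free in-range split of k·184 and k·247 into factor pairs; take k = 2
k = 2: N1·N3 = 368 = 16·23, N2·N4 = 494 = 13·38
achieved = 16·23/(13·38) = 184/247; |achieved − target| = 0 ≤ 46/6175 ✓

N1=16 N2=13 N3=23 N4=38 achieved=184/247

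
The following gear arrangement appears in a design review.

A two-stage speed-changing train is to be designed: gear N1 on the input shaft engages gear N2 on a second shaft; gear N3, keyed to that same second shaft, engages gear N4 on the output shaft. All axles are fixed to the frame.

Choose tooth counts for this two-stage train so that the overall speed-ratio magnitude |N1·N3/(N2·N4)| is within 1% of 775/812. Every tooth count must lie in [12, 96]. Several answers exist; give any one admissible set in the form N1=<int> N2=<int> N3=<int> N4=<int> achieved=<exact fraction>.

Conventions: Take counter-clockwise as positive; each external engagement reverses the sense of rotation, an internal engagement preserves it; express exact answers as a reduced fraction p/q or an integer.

N1=25 N2=14 N3=31 N4=58 achieved=775/812

class = fixed-axis compound train [2-stage, 775/812 wanted]
target = 775/812 in lowest terms: an exact hit needs N1·N3 = k·775 and N2·N4 = k·812 for one integer k, every count in [12, 96]; additionally prefer no 1:1 stage (N1 ≠ N2, N3 ≠ N4)
k = 1: N1·N3 = 775 = 25·31, N2·N4 = 812 = 14·58
achieved = 25·31/(14·58) = 775/812; |achieved − target| = 0 ≤ 31/3248 ✓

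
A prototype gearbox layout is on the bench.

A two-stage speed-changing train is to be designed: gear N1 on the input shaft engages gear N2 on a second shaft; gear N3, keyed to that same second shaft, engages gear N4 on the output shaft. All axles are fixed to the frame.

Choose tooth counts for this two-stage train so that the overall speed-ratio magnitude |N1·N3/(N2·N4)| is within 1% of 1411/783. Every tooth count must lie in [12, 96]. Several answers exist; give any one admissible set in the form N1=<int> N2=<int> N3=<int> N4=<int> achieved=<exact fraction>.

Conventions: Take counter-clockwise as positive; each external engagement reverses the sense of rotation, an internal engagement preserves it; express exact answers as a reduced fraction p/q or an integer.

N1=17 N2=27 N3=83 N4=29 achieved=1411/783

topology: fixed-axis compound train — 2 stages, target 1411/783
target = 1411/783 in lowest terms: an exact hit needs N1·N3 = k·1411 and N2·N4 = k·783 for one integer k, every count in [12, 96]; additionally prefer no 1:1 stage (N1 ≠ N2, N3 ≠ N4)
k = 1: N1·N3 = 1411 = 17·83, N2·N4 = 783 = 27·29
achieved = 17·83/(27·29) = 1411/783; |achieved − target| = 0 ≤ 1411/78300 ✓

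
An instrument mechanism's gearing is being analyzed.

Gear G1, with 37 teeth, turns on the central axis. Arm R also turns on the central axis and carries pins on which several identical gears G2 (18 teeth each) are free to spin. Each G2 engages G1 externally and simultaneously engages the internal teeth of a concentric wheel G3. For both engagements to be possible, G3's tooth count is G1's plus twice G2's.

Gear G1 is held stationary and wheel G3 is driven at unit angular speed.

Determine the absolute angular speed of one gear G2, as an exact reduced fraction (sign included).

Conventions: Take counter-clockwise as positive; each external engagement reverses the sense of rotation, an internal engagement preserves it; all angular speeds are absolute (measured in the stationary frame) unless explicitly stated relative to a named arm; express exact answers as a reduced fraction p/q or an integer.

73/36

class = planetary set [G3 = 37+2·18 = 73; Willis about the carrier]
ring teeth: 37 + 2·18 = 73
37(ω_sun−ω_arm) = −73(ω_ring−ω_arm),  ω_sun = 0, ω_ring = 1
37(0−ω_arm) = −73(1−ω_arm)  ⇒  110·ω_arm = 73  ⇒  ω_arm = 73/110
sun–planet mesh: 37·(0−73/110) = −18·(ω_p−ω_arm)  ⇒  ω_p−ω_arm = 2701/1980
ω_p = 73/110 + 2701/1980 = 73/36
exact speed ratio = 73/36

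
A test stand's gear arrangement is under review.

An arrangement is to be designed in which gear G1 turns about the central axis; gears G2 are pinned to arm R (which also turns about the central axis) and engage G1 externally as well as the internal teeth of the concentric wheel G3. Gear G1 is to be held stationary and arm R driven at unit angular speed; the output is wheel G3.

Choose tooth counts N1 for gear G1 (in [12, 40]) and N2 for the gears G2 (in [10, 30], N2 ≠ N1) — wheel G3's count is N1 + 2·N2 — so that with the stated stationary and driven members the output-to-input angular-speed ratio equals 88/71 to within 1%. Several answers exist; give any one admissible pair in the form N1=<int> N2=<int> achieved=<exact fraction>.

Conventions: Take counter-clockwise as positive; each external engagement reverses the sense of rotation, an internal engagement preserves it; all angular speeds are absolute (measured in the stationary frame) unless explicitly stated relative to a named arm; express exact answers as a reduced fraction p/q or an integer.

class = planetary set [ratio 88/71 wanted; Willis about the carrier]
Willis with ω_sun = 0: ω_ring/ω_arm = (N1+N3)/N3; set equal to 88/71  ⇒  N3/N1 = 1/(88/71 − 1) = 71/17
N3 = N1 + 2·N2  ⇒  N2/N1 = (N3/N1 − 1)/2 = (71/17 − 1)/2 = 27/17
smallest multiple with N1 ≥ 12 and N2 ≥ 10: k = 1  ⇒  N1 = 1·17 = 17, N2 = 1·27 = 27 (N1 ≤ 40, N2 ≤ 30, N2 ≠ N1 ✓), N3 = 17 + 2·27 = 71
check: (N1+N3)/N3 with N1 = 17, N3 = 71 gives 88/71; |achieved − target| = 0 ≤ 22/1775 ✓

N1=17 N2=27 achieved=88/71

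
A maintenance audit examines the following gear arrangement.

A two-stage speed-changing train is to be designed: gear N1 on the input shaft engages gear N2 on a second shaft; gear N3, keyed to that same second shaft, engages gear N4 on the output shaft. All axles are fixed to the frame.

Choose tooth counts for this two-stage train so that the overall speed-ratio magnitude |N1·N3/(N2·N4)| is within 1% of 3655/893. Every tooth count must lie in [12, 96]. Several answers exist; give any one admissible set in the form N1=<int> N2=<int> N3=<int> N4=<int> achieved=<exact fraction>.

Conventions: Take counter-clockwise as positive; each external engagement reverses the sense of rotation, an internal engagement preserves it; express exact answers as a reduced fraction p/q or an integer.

N1=43 N2=19 N3=85 N4=47 achieved=3655/893

2-stage fixed-axis compound train for ratio 3655/893
target = 3655/893 in lowest terms: an exact hit needs N1·N3 = k·3655 and N2·N4 = k·893 for one integer k, every count in [12, 96]; additionally prefer no 1:1 stage (N1 ≠ N2, N3 ≠ N4)
k = 1: N1·N3 = 3655 = 43·85, N2·N4 = 893 = 19·47
achieved = 43·85/(19·47) = 3655/893; |achieved − target| = 0 ≤ 731/17860 ✓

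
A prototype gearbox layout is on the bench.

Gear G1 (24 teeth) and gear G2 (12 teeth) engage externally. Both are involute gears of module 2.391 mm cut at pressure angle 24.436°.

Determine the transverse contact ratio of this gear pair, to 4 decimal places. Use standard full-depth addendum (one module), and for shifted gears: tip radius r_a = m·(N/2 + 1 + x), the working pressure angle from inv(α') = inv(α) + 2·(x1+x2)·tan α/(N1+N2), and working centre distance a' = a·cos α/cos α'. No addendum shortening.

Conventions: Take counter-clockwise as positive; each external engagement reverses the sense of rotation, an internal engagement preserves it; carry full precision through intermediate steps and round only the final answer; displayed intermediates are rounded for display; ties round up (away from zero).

1.3904

class = single-mesh tooth geometry [involute pair 24T × 12T, m = 2.391]
base radii: r_b1 = 26.121883, r_b2 = 13.060942
tip radii: r_a1 = 31.083000, r_a2 = 16.737000
no profile shift: α' = α, a' = a
action lengths: √(r_a1²−r_b1²) = 16.846368, √(r_a2²−r_b2²) = 10.466087
base pitch p_b = π·m·cos α = 6.838693
CR = (16.846368 + 10.466087 − 43.038000·sin 24.43600°)/6.838693 = 1.390418
contact ratio ≈ 1.3904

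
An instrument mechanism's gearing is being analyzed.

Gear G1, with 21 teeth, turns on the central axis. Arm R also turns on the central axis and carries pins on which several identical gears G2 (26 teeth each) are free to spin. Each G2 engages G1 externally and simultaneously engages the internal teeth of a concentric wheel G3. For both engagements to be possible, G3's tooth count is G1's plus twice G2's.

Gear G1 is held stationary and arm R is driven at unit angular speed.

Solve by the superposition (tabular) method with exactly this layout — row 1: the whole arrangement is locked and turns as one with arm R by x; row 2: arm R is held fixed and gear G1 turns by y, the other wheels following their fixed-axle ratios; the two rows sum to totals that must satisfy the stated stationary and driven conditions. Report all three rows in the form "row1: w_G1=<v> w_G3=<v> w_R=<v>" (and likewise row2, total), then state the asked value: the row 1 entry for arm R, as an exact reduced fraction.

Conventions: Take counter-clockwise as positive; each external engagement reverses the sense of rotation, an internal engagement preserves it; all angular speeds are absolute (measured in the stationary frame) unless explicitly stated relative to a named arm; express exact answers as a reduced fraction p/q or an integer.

row1: w_G1=1 w_G3=1 w_R=1
row2: w_G1=-1 w_G3=21/73 w_R=0
total: w_G1=0 w_G3=94/73 w_R=1
asked value: 1

class = planetary set [G3 = 21+2·26 = 73; Willis about the carrier]
row 1 (train locked, turned with arm): all members turn x
superposition row 2 [arm held]: sun y, ring −(21/73)·y, arm 0
boundary: total ω_sun = x + y = 0 and total ω_arm = x = 1  ⇒  y = -1, x = 1
row 2 ring = −(21/73)·(-1) = 21/73
totals (row 1 + row 2): sun 1 + (-1) = 0, ring 1 + 21/73 = 94/73, arm 1 + 0 = 1
asked cell (row1, arm) = 1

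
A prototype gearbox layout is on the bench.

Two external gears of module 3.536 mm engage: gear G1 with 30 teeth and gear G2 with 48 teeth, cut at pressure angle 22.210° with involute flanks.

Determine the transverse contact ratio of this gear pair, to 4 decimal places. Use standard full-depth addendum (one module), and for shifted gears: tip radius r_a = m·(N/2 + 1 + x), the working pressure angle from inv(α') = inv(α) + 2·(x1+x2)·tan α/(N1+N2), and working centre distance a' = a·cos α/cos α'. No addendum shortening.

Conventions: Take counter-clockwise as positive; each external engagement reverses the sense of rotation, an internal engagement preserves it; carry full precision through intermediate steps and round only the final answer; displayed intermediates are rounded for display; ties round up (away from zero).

recognized (one external pair, fixed centres): single-mesh tooth geometry, m = 3.536, N1 = 30, N2 = 48
base radii: r_b1 = 49.104677, r_b2 = 78.567484
tip radii: r_a1 = 56.576000, r_a2 = 88.400000
no profile shift: α' = α, a' = a
action lengths: √(r_a1²−r_b1²) = 28.099367, √(r_a2²−r_b2²) = 40.518027
base pitch p_b = π·m·cos α = 10.284460
CR = (28.099367 + 40.518027 − 137.904000·sin 22.21000°)/10.284460 = 1.603327
contact ratio ≈ 1.6033

1.6033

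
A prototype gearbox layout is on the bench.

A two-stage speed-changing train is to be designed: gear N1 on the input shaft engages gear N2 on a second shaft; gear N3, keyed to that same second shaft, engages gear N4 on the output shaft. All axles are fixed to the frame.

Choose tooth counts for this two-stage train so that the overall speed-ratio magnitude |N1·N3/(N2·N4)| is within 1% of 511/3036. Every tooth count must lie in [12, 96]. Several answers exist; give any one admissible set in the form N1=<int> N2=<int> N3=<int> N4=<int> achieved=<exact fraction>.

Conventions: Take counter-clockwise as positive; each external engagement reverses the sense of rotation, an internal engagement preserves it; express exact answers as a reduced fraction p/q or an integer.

2-stage fixed-axis compound train for ratio 511/3036
target = 511/3036 in lowest terms: an exact hit needs N1·N3 = k·511 and N2·N4 = k·3036 for one integer k, every count in [12, 96]; additionally prefer no 1:1 stage (N1 ≠ N2, N3 ≠ N4)
k = 1: no 1:1-free in-range split of k·511 and k·3036 into factor pairs; take k = 2
k = 2: N1·N3 = 1022 = 14·73, N2·N4 = 6072 = 66·92
achieved = 14·73/(66·92) = 511/3036; |achieved − target| = 0 ≤ 511/303600 ✓

N1=14 N2=66 N3=73 N4=92 achieved=511/3036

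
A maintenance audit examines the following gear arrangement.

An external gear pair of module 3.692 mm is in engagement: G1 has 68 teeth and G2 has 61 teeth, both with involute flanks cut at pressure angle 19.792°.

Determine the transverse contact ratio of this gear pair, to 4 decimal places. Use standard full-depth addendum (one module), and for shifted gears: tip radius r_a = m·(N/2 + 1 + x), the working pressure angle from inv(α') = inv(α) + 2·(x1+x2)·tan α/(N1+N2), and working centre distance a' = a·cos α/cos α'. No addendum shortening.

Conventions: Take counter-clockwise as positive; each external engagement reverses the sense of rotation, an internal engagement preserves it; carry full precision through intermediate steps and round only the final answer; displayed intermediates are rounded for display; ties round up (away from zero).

single-mesh involute tooth geometry (68T engaging 61T at module 3.692)
base radii: r_b1 = 118.112817, r_b2 = 105.954145
tip radii: r_a1 = 129.220000, r_a2 = 116.298000
no profile shift: α' = α, a' = a
action lengths: √(r_a1²−r_b1²) = 52.413461, √(r_a2²−r_b2²) = 47.947305
base pitch p_b = π·m·cos α = 10.913599
CR = (52.413461 + 47.947305 − 238.134000·sin 19.79200°)/10.913599 = 1.807565
contact ratio ≈ 1.8076

1.8076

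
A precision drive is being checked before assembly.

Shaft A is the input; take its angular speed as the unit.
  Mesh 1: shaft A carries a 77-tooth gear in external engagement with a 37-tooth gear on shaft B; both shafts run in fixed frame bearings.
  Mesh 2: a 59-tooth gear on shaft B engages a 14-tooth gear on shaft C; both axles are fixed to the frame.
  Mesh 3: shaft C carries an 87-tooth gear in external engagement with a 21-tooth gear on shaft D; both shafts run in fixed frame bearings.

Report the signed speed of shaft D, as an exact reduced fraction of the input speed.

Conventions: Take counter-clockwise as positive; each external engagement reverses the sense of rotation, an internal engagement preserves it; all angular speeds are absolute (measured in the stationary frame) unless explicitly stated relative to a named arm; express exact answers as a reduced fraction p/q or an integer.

-18821/518

3-mesh fixed-axis compound train (all bearings frame-fixed)
mesh 1 [77T→37T]: |ω|/ω_in = 1×77/37 = 77/37, sense flips to −
mesh 2 [59T→14T]: |ω|/ω_in = (77/37)×59/14 = 649/74, sense flips to +
mesh 3 [87T→21T]: |ω|/ω_in = (649/74)×87/21 = 18821/518, sense flips to −
signed output speed (× input speed) = -18821/518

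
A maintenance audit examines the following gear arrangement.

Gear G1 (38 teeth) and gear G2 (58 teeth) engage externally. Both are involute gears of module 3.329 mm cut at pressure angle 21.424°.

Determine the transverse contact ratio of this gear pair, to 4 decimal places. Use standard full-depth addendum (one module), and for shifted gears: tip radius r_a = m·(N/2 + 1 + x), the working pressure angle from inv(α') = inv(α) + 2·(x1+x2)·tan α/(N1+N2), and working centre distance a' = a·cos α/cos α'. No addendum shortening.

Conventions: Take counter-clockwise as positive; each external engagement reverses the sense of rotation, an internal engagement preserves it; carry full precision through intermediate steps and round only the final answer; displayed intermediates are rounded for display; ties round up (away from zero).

class = single-mesh tooth geometry [involute pair 38T × 58T, m = 3.329]
base radii: r_b1 = 58.880539, r_b2 = 89.870296
tip radii: r_a1 = 66.580000, r_a2 = 99.870000
no profile shift: α' = α, a' = a
action lengths: √(r_a1²−r_b1²) = 31.080195, √(r_a2²−r_b2²) = 43.558544
base pitch p_b = π·m·cos α = 9.735719
CR = (31.080195 + 43.558544 − 159.792000·sin 21.42400°)/9.735719 = 1.671375
contact ratio ≈ 1.6714

1.6714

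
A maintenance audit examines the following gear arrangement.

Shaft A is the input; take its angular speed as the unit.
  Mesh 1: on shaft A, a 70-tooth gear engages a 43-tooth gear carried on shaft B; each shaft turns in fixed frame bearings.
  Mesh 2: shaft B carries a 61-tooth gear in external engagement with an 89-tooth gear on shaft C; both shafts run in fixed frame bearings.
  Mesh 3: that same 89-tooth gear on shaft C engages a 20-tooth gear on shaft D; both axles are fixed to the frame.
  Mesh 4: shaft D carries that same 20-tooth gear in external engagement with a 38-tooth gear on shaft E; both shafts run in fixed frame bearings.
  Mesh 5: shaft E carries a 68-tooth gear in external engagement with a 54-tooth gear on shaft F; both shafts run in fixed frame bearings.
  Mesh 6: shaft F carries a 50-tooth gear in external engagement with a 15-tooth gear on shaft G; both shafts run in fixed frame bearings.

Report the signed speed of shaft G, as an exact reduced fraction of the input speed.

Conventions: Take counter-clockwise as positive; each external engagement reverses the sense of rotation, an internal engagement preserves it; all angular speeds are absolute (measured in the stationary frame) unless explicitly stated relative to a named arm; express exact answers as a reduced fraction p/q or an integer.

6-mesh fixed-axis compound train (all bearings frame-fixed)
mesh 1 [70T→43T]: |ω|/ω_in = 1×70/43 = 70/43, sense flips to −
mesh 2 [61T→89T]: |ω|/ω_in = (70/43)×61/89 = 4270/3827, sense flips to +
mesh 3 [89T→20T]: |ω|/ω_in = (4270/3827)×89/20 = 427/86, sense flips to −
mesh 4 [20T→38T]: |ω|/ω_in = (427/86)×20/38 = 2135/817, sense flips to +
mesh 5 [68T→54T]: |ω|/ω_in = (2135/817)×68/54 = 72590/22059, sense flips to −
mesh 6 [50T→15T]: |ω|/ω_in = (72590/22059)×50/15 = 725900/66177, sense flips to +
signed output speed (× input speed) = 725900/66177

725900/66177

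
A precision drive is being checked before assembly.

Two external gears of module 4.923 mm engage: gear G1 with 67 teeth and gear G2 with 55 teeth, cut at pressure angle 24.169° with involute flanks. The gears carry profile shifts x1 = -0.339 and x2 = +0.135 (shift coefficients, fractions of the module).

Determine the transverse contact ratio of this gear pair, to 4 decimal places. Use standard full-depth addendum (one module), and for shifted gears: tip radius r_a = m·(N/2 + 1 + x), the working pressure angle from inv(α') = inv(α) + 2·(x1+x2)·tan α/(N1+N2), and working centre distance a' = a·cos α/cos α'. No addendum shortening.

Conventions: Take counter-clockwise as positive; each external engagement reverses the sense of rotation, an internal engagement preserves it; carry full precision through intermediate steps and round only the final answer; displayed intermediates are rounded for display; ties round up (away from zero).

single-mesh involute tooth geometry (67T engaging 55T at module 4.923)
base radii: r_b1 = 150.463861, r_b2 = 123.515110
tip radii: r_a1 = 168.174603, r_a2 = 140.970105
inv(α') = inv(24.169°) + 2·(-0.339+0.135)·tan α/(67+55) = 0.02543822  ⇒  α' = 23.73323°
a' = a·cos α / cos α' = 300.3030·cos 24.169°/cos 23.73323° = 299.290150
action lengths: √(r_a1²−r_b1²) = 75.122058, √(r_a2²−r_b2²) = 67.945479
base pitch p_b = π·m·cos α = 14.110333
CR = (75.122058 + 67.945479 − 299.290150·sin 23.73323°)/14.110333 = 1.602343
contact ratio ≈ 1.6023

1.6023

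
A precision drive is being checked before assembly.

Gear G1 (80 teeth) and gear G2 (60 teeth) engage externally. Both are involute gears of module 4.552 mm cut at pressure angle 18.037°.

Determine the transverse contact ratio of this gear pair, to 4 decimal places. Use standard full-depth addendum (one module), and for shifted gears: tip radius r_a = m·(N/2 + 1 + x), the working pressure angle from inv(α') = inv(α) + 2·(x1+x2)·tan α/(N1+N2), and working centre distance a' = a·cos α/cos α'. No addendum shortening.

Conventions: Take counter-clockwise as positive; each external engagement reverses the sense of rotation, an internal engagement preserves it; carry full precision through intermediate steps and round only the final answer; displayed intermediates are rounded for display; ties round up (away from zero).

recognized (one external pair, fixed centres): single-mesh tooth geometry, m = 4.552, N1 = 80, N2 = 60
base radii: r_b1 = 173.132000, r_b2 = 129.849000
tip radii: r_a1 = 186.632000, r_a2 = 141.112000
no profile shift: α' = α, a' = a
action lengths: √(r_a1²−r_b1²) = 69.690847, √(r_a2²−r_b2²) = 55.243405
base pitch p_b = π·m·cos α = 13.597755
CR = (69.690847 + 55.243405 − 318.640000·sin 18.03700°)/13.597755 = 1.932187
contact ratio ≈ 1.9322

1.9322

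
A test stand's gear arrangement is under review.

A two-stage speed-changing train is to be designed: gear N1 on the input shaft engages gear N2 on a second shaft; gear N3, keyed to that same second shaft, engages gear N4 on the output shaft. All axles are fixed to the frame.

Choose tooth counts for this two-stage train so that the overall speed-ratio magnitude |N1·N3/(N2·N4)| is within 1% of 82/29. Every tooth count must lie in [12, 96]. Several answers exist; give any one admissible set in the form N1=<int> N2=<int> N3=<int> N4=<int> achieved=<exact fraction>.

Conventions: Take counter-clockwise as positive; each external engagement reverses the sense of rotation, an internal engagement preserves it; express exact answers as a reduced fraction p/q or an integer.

design class (target 82/29): fixed-axis compound train
target = 82/29 in lowest terms: an exact hit needs N1·N3 = k·82 and N2·N4 = k·29 for one integer k, every count in [12, 96]; additionally prefer no 1:1 stage (N1 ≠ N2, N3 ≠ N4)
k = 1…11: no 1:1-free in-range split of k·82 and k·29 into factor pairs; take k = 12
k = 12: N1·N3 = 984 = 12·82, N2·N4 = 348 = 29·12
achieved = 12·82/(29·12) = 82/29; |achieved − target| = 0 ≤ 41/1450 ✓

N1=12 N2=29 N3=82 N4=12 achieved=82/29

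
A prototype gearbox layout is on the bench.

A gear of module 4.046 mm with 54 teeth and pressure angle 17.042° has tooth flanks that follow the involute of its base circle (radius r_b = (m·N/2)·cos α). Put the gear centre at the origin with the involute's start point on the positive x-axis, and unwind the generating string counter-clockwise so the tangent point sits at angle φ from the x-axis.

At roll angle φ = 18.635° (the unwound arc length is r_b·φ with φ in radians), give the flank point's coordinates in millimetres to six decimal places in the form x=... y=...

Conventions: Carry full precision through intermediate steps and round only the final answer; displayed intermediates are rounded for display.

x=109.824202 y=1.185186

topology: single-mesh involute geometry — m = 4.046, N = 54
pitch radius r_p = m·N/2 = 4.046·54/2 = 109.242000
base radius r_b = r_p·cos α = 109.242000·cos 17.042° = 104.445203
roll angle φ = 18.635° = 0.32524211 rad
x = r_b·(cos φ + φ·sin φ) = 109.824202
y = r_b·(sin φ − φ·cos φ) = 1.185186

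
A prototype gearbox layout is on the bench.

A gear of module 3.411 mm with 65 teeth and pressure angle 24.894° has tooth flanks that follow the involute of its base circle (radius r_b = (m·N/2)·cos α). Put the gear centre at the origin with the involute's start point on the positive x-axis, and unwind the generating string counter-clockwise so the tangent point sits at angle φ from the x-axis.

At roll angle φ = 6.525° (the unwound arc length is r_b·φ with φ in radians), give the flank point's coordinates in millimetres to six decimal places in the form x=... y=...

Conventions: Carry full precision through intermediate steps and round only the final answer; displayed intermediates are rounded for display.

recognized (one wheel, involute flank): single-mesh tooth geometry, m = 3.411, N = 65
pitch radius r_p = m·N/2 = 3.411·65/2 = 110.857500
base radius r_b = r_p·cos α = 110.857500·cos 24.894° = 100.557519
roll angle φ = 6.525° = 0.11388273 rad
x = r_b·(cos φ + φ·sin φ) = 101.207485
y = r_b·(sin φ − φ·cos φ) = 0.049443

x=101.207485 y=0.049443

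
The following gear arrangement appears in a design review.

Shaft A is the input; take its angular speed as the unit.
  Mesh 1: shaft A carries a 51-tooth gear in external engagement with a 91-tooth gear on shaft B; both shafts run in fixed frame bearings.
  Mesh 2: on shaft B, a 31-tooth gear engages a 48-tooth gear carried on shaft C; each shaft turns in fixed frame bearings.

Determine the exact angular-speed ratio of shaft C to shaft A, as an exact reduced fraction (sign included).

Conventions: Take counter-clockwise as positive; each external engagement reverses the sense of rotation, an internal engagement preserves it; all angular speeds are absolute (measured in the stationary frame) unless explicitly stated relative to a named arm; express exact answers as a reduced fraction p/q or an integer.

527/1456

class = fixed-axis compound train [2 meshes; 2 ratios multiply, 2 sense flips]
mesh 1 [51T→91T]: running ratio 51/91, sense −
mesh 2 [31T→48T]: running ratio 527/1456, sense +
ω_out/ω_in = 527/1456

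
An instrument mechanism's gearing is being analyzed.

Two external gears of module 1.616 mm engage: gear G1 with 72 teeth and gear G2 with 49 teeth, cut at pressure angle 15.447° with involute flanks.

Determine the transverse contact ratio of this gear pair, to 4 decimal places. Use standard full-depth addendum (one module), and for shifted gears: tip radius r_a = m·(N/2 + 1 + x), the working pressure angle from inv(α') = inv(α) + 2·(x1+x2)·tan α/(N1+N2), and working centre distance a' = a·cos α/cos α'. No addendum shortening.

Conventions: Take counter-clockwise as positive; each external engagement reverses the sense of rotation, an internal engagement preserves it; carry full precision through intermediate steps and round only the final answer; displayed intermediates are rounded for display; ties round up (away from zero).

topology: single-mesh involute geometry — m = 1.616, 72T/49T pair
base radii: r_b1 = 56.074522, r_b2 = 38.161828
tip radii: r_a1 = 59.792000, r_a2 = 41.208000
no profile shift: α' = α, a' = a
action lengths: √(r_a1²−r_b1²) = 20.754064, √(r_a2²−r_b2²) = 15.549089
base pitch p_b = π·m·cos α = 4.893425
CR = (20.754064 + 15.549089 − 97.768000·sin 15.44700°)/4.893425 = 2.097294
contact ratio ≈ 2.0973

2.0973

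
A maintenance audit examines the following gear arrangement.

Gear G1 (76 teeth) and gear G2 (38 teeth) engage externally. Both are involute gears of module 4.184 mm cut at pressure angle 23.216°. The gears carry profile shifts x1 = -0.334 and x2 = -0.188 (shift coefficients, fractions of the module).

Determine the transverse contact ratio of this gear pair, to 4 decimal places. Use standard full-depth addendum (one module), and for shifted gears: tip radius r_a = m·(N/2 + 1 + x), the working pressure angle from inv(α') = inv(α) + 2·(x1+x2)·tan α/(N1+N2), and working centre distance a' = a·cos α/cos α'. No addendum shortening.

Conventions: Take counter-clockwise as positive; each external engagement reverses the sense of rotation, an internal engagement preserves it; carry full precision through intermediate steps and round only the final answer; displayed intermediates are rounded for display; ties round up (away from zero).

1.6917

class = single-mesh tooth geometry [involute pair 76T × 38T, m = 4.184]
base radii: r_b1 = 146.117670, r_b2 = 73.058835
tip radii: r_a1 = 161.778544, r_a2 = 82.893408
inv(α') = inv(23.216°) + 2·(-0.334-0.188)·tan α/(76+38) = 0.01980739  ⇒  α' = 21.91314°
a' = a·cos α / cos α' = 238.4880·cos 23.216°/cos 21.91314° = 236.245040
action lengths: √(r_a1²−r_b1²) = 69.440074, √(r_a2²−r_b2²) = 39.162785
base pitch p_b = π·m·cos α = 12.080058
CR = (69.440074 + 39.162785 − 236.245040·sin 21.91314°)/12.080058 = 1.691721
contact ratio ≈ 1.6917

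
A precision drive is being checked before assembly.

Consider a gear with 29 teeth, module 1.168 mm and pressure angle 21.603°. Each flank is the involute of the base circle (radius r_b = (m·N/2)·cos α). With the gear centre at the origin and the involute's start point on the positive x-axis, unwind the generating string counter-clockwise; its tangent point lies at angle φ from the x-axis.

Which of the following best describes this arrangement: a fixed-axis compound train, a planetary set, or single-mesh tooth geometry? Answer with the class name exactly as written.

single-mesh tooth geometry

topology: single-mesh involute geometry — m = 1.168, N = 29
classification: single-mesh tooth geometry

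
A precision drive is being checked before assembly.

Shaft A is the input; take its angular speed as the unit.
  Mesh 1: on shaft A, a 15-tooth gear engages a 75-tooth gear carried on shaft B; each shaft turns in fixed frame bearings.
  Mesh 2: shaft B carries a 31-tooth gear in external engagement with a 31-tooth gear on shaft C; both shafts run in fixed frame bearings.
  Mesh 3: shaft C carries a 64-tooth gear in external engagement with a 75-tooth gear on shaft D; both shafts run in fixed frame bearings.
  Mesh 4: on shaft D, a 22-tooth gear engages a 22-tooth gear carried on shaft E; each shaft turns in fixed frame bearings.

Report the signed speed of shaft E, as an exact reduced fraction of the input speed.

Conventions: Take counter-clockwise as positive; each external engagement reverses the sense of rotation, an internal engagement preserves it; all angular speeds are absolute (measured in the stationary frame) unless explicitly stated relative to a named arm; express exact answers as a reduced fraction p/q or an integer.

4-mesh fixed-axis compound train (all bearings frame-fixed)
mesh 1 [15T→75T]: |ω|/ω_in = 1×15/75 = 1/5, sense flips to −
mesh 2 [31T→31T]: |ω|/ω_in = (1/5)×31/31 = 1/5, sense flips to +
mesh 3 [64T→75T]: |ω|/ω_in = (1/5)×64/75 = 64/375, sense flips to −
mesh 4 [22T→22T]: |ω|/ω_in = (64/375)×22/22 = 64/375, sense flips to +
signed output speed (× input speed) = 64/375

64/375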